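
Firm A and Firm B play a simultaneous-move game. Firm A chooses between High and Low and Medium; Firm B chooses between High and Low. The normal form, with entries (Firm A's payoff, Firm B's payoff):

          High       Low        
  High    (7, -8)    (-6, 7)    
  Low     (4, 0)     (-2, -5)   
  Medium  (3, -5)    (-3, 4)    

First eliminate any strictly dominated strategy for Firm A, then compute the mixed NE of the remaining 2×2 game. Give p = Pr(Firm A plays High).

Firm A's strategy Medium is strictly dominated by Low: 4 > 3 and -2 > -3. Eliminate Medium.
Firm B's indifference between High and Low determines Firm A's mixing probability p:
  Firm B's payoff from High: p·(-8) + (1−p)·0 = -8p
  Firm B's payoff from Low: p·7 + (1−p)·(-5) = 12p - 5
  -8p = 12p - 5  ⇒  -20p = -5  ⇒  p = 1/4.

p = 1/4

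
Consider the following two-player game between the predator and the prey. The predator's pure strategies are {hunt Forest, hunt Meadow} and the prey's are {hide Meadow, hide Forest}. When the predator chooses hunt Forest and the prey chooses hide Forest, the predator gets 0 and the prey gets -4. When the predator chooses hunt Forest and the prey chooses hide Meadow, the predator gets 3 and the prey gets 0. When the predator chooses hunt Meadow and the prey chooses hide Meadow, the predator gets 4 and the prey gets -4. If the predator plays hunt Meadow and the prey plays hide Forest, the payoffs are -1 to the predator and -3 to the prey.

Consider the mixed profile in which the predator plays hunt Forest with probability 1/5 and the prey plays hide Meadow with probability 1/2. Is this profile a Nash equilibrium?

Yes

Check the prey's indifference given the predator's mix p = 1/5:
  payoff from hide Meadow = -16/5; payoff from hide Forest = -16/5 — equal.
Check the predator's indifference given the prey's mix q = 1/2:
  payoff from hunt Forest = 3/2; payoff from hunt Meadow = 3/2 — equal.
Both players are indifferent, so neither can profitably deviate.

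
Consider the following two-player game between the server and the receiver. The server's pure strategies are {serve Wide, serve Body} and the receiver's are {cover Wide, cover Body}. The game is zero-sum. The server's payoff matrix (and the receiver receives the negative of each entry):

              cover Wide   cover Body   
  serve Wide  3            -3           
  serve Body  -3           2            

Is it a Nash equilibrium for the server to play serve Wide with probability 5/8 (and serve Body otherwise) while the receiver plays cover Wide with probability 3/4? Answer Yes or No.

Given the server's mix p = 5/8, the receiver's payoff from cover Wide is -3/4 but from cover Body is 9/8. The receiver strictly prefers cover Body, so the receiver would not mix.
So the proposed profile is not a Nash equilibrium.

No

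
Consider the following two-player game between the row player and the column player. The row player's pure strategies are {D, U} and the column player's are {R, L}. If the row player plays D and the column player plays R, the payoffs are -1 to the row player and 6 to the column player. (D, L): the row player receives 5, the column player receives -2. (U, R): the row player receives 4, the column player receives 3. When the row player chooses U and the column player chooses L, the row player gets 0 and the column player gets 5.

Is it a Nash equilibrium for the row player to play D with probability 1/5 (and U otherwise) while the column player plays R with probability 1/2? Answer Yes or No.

Yes

Check the column player's indifference given the row player's mix p = 1/5:
  payoff from R = 18/5; payoff from L = 18/5 — equal.
Check the row player's indifference given the column player's mix q = 1/2:
  payoff from D = 2; payoff from U = 2 — equal.
Both players are indifferent, so neither can profitably deviate.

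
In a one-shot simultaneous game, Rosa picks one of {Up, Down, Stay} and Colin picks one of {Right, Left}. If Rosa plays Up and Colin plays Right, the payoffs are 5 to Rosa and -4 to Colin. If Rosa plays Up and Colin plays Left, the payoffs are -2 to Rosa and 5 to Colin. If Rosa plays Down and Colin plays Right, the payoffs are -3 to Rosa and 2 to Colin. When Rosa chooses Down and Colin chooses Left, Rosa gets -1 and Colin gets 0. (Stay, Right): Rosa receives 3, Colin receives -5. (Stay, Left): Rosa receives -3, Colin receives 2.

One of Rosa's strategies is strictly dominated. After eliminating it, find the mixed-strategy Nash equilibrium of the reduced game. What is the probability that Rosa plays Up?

p = 2/11

Rosa's strategy Stay is strictly dominated by Up: 5 > 3 and -2 > -3. Eliminate Stay.
Rosa's mix must leave Colin indifferent between Right and Left.
  Colin's expected payoff from Right: p·(-4) + (1−p)·2 = -6p + 2
  Colin's expected payoff from Left: p·5 + (1−p)·0 = 5p
  -6p + 2 = 5p  ⇒  -11p = -2  ⇒  p = 2/11.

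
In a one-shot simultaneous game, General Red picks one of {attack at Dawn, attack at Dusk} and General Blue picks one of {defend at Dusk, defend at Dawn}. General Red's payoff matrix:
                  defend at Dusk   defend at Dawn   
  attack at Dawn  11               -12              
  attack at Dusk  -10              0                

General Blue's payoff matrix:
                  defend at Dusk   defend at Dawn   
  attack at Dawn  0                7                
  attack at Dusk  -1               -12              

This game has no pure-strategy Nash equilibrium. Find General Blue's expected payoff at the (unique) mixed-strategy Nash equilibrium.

General Red's mix must leave General Blue indifferent between defend at Dusk and defend at Dawn.
  General Blue's payoff from defend at Dusk: p·0 + (1−p)·(-1) = p - 1
  General Blue's payoff from defend at Dawn: p·7 + (1−p)·(-12) = 19p - 12
  p - 1 = 19p - 12  ⇒  -18p = -11  ⇒  p = 11/18.
At equilibrium General Blue is indifferent across columns, so General Blue's payoff equals the payoff from defend at Dusk: (11/18)·0 + (7/18)·(-1) = -7/18.

-7/18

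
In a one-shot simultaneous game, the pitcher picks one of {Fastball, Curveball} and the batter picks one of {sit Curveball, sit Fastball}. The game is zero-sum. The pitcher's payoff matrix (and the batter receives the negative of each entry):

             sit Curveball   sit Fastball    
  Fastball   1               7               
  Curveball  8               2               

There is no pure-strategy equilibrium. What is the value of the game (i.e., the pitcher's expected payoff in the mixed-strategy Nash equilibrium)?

v = 9/2

The batter's mix must leave the pitcher indifferent between Fastball and Curveball.
  the pitcher's payoff to Fastball: q·1 + (1−q)·7 = -6q + 7
  the pitcher's payoff to Curveball: q·8 + (1−q)·2 = 6q + 2
  -6q + 7 = 6q + 2  ⇒  -12q = -5  ⇒  q = 5/12.
The value is the pitcher's expected payoff against this mix (using Fastball): (5/12)·1 + (7/12)·7 = 9/2.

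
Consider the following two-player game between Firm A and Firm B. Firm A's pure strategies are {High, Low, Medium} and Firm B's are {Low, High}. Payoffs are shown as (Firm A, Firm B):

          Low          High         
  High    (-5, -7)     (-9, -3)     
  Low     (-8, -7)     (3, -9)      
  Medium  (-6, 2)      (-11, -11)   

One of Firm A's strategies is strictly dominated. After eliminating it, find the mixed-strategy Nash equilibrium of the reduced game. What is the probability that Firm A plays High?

p = 1/3

Firm A's strategy Medium is strictly dominated by High: -5 > -6 and -9 > -11. Eliminate Medium.
Firm A's mix must leave Firm B indifferent between Low and High.
  Firm B's expected payoff from Low: p·(-7) + (1−p)·(-7) = -7
  Firm B's expected payoff from High: p·(-3) + (1−p)·(-9) = 6p - 9
  -7 = 6p - 9  ⇒  -6p = -2  ⇒  p = 1/3.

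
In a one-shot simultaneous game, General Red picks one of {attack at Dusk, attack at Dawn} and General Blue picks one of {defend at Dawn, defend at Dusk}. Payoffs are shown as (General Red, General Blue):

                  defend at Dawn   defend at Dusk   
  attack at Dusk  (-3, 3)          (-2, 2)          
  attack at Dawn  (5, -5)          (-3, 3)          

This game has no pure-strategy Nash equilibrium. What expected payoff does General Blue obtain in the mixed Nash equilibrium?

19/9

General Red's mix must leave General Blue indifferent between defend at Dawn and defend at Dusk.
  General Blue's expected payoff from defend at Dawn: p·3 + (1−p)·(-5) = 8p - 5
  General Blue's expected payoff from defend at Dusk: p·2 + (1−p)·3 = -p + 3
  8p - 5 = -p + 3  ⇒  9p = 8  ⇒  p = 8/9.
At equilibrium General Blue is indifferent across columns, so General Blue's payoff equals the payoff from defend at Dawn: (8/9)·3 + (1/9)·(-5) = 19/9.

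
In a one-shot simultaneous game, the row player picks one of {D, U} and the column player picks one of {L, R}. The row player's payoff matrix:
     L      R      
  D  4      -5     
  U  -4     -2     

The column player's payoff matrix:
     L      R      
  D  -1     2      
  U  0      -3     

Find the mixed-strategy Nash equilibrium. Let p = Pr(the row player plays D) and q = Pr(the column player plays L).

p = 1/2, q = 3/11

Set the column player's expected payoff from L equal to that from R:
  the column player's payoff from L: p·(-1) + (1−p)·0 = -p
  the column player's payoff from R: p·2 + (1−p)·(-3) = 5p - 3
  -p = 5p - 3  ⇒  -6p = -3  ⇒  p = 1/2.
The column player's mix must leave the row player indifferent between D and U.
  the row player's payoff to D: q·4 + (1−q)·(-5) = 9q - 5
  the row player's payoff to U: q·(-4) + (1−q)·(-2) = -2q - 2
  9q - 5 = -2q - 2  ⇒  11q = 3  ⇒  q = 3/11.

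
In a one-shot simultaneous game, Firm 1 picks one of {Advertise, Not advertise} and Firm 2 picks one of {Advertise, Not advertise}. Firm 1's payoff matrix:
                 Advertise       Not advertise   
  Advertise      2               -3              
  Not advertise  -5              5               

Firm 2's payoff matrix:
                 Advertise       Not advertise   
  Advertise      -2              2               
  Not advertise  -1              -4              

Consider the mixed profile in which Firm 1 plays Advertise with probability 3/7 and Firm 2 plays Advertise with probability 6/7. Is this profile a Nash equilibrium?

Given Firm 2's mix q = 6/7, Firm 1's payoff from Advertise is 9/7 but from Not advertise is -25/7. Firm 1 strictly prefers Advertise, so Firm 1 would not mix.
So the proposed profile is not a Nash equilibrium.

No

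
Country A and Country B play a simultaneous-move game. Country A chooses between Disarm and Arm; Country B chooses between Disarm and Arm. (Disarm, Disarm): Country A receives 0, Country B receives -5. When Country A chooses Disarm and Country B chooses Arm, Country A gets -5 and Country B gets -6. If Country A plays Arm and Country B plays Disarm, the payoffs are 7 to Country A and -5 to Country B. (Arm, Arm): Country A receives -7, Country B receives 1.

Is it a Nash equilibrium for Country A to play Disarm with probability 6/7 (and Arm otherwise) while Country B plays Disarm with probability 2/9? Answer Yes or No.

Check Country B's indifference given Country A's mix p = 6/7:
  payoff from Disarm = -5; payoff from Arm = -5 — equal.
Check Country A's indifference given Country B's mix q = 2/9:
  payoff from Disarm = -35/9; payoff from Arm = -35/9 — equal.
Both players are indifferent, so neither can profitably deviate.

Yes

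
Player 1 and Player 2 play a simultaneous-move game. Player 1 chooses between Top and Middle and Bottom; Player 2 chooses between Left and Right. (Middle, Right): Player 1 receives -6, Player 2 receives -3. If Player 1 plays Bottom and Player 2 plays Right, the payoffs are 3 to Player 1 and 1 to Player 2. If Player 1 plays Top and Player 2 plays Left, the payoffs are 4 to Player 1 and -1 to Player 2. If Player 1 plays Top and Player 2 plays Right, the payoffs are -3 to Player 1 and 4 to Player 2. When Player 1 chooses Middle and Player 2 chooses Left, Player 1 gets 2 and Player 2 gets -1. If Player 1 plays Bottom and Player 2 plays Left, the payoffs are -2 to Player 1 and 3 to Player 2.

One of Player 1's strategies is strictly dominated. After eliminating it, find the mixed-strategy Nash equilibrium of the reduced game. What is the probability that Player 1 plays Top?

p = 2/7

Player 1's strategy Middle is strictly dominated by Top: 4 > 2 and -3 > -6. Eliminate Middle.
In a mixed equilibrium Player 2 is indifferent between Left and Right; this condition fixes p.
  Player 2's payoff to Left: p·(-1) + (1−p)·3 = -4p + 3
  Player 2's payoff to Right: p·4 + (1−p)·1 = 3p + 1
  -4p + 3 = 3p + 1  ⇒  -7p = -2  ⇒  p = 2/7.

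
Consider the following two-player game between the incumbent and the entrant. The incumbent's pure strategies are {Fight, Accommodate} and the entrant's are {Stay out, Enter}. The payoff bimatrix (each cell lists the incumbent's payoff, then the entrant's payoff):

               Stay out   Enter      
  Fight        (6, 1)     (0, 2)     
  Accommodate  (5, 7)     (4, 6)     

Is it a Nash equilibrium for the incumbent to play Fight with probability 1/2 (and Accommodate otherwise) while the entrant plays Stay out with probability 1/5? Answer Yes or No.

No

Given the entrant's mix q = 1/5, the incumbent's payoff from Fight is 6/5 but from Accommodate is 21/5. The incumbent strictly prefers Accommodate, so the incumbent would not mix.
So the proposed profile is not a Nash equilibrium.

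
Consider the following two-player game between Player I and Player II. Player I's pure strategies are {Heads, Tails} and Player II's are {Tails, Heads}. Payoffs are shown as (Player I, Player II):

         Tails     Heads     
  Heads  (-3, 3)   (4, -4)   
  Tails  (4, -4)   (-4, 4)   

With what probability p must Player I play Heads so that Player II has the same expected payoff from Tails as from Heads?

p = 8/15

For Player II to be willing to mix, Player II must be indifferent between Tails and Heads, which pins down Player I's mix.
  Player II's payoff from Tails: p·3 + (1−p)·(-4) = 7p - 4
  Player II's payoff from Heads: p·(-4) + (1−p)·4 = -8p + 4
  7p - 4 = -8p + 4  ⇒  15p = 8  ⇒  p = 8/15.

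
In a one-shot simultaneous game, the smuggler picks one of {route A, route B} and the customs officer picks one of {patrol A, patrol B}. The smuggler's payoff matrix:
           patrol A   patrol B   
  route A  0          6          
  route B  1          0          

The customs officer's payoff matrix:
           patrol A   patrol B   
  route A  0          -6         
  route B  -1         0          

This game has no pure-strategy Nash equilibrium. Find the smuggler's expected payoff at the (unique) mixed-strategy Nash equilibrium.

Set the smuggler's expected payoff from route A equal to that from route B:
  the smuggler's expected payoff from route A: q·0 + (1−q)·6 = -6q + 6
  the smuggler's expected payoff from route B: q·1 + (1−q)·0 = q
  -6q + 6 = q  ⇒  -7q = -6  ⇒  q = 6/7.
At equilibrium the smuggler is indifferent across rows, so the smuggler's payoff equals the payoff from route A: (6/7)·0 + (1/7)·6 = 6/7.

6/7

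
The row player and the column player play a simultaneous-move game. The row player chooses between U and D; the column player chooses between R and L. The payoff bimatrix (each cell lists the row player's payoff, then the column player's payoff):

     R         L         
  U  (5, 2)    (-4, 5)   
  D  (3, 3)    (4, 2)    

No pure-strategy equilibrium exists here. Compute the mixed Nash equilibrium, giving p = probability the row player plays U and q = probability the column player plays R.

p = 1/4, q = 4/5

In a mixed equilibrium the column player is indifferent between R and L; this condition fixes p.
  the column player's payoff to R: p·2 + (1−p)·3 = -p + 3
  the column player's payoff to L: p·5 + (1−p)·2 = 3p + 2
  -p + 3 = 3p + 2  ⇒  -4p = -1  ⇒  p = 1/4.
The column player's mix must leave the row player indifferent between U and D.
  the row player's expected payoff from U: q·5 + (1−q)·(-4) = 9q - 4
  the row player's expected payoff from D: q·3 + (1−q)·4 = -q + 4
  9q - 4 = -q + 4  ⇒  10q = 8  ⇒  q = 4/5.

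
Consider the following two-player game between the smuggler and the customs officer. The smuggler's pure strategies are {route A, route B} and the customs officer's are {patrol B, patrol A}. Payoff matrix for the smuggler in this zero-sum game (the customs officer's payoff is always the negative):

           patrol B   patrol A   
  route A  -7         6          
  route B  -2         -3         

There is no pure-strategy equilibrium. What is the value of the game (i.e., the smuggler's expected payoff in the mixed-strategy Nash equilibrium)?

v = -33/14

The customs officer's mix must leave the smuggler indifferent between route A and route B.
  the smuggler's payoff from route A: q·(-7) + (1−q)·6 = -13q + 6
  the smuggler's payoff from route B: q·(-2) + (1−q)·(-3) = q - 3
  -13q + 6 = q - 3  ⇒  -14q = -9  ⇒  q = 9/14.
The value is the smuggler's expected payoff against this mix (using route A): (9/14)·(-7) + (5/14)·6 = -33/14.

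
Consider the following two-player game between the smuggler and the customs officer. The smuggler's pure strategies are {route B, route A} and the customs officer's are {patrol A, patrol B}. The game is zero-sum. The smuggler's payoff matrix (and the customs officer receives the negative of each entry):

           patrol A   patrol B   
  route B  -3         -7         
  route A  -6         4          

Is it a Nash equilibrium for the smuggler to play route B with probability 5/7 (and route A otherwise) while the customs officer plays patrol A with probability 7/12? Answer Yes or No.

No

Given the customs officer's mix q = 7/12, the smuggler's payoff from route B is -14/3 but from route A is -11/6. The smuggler strictly prefers route A, so the smuggler would not mix.
So the proposed profile is not a Nash equilibrium.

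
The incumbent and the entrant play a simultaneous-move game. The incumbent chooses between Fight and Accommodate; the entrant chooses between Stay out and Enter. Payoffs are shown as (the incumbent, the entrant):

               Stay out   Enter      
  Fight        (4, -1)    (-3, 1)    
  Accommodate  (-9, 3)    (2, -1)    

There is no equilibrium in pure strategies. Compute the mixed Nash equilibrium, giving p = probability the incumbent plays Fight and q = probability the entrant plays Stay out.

For the entrant to be willing to mix, the entrant must be indifferent between Stay out and Enter, which pins down the incumbent's mix.
  the entrant's expected payoff from Stay out: p·(-1) + (1−p)·3 = -4p + 3
  the entrant's expected payoff from Enter: p·1 + (1−p)·(-1) = 2p - 1
  -4p + 3 = 2p - 1  ⇒  -6p = -4  ⇒  p = 2/3.
In a mixed equilibrium the incumbent is indifferent between Fight and Accommodate; this condition fixes q.
  the incumbent's payoff to Fight: q·4 + (1−q)·(-3) = 7q - 3
  the incumbent's payoff to Accommodate: q·(-9) + (1−q)·2 = -11q + 2
  7q - 3 = -11q + 2  ⇒  18q = 5  ⇒  q = 5/18.

p = 2/3, q = 5/18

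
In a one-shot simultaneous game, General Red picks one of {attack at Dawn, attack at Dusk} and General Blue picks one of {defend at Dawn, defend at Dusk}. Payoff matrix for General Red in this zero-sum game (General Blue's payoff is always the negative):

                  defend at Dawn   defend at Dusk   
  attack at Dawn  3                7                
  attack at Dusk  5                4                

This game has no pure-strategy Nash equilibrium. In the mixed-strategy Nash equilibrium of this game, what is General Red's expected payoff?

23/5

In a mixed equilibrium General Red is indifferent between attack at Dawn and attack at Dusk; this condition fixes q.
  General Red's payoff from attack at Dawn: q·3 + (1−q)·7 = -4q + 7
  General Red's payoff from attack at Dusk: q·5 + (1−q)·4 = q + 4
  -4q + 7 = q + 4  ⇒  -5q = -3  ⇒  q = 3/5.
At equilibrium General Red is indifferent across rows, so General Red's payoff equals the payoff from attack at Dawn: (3/5)·3 + (2/5)·7 = 23/5.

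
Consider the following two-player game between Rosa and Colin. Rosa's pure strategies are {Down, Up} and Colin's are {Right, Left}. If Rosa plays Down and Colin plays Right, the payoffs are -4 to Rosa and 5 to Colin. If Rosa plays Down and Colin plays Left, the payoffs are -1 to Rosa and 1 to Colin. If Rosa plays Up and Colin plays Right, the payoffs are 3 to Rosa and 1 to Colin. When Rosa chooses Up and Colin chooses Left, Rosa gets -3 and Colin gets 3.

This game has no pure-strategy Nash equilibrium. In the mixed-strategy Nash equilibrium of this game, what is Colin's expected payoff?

For Colin to be willing to mix, Colin must be indifferent between Right and Left, which pins down Rosa's mix.
  Colin's expected payoff from Right: p·5 + (1−p)·1 = 4p + 1
  Colin's expected payoff from Left: p·1 + (1−p)·3 = -2p + 3
  4p + 1 = -2p + 3  ⇒  6p = 2  ⇒  p = 1/3.
At equilibrium Colin is indifferent across columns, so Colin's payoff equals the payoff from Right: (1/3)·5 + (2/3)·1 = 7/3.

7/3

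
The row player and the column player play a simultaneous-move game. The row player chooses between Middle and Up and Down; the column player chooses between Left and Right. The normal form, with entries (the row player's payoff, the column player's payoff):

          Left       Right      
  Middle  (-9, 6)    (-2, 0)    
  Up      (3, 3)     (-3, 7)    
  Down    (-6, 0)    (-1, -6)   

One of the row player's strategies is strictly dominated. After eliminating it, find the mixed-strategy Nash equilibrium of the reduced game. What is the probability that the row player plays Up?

p = 3/5

The row player's strategy Middle is strictly dominated by Down: -6 > -9 and -1 > -2. Eliminate Middle.
The column player's indifference between Left and Right determines the row player's mixing probability p:
  the column player's payoff to Left: p·3 + (1−p)·0 = 3p
  the column player's payoff to Right: p·7 + (1−p)·(-6) = 13p - 6
  3p = 13p - 6  ⇒  -10p = -6  ⇒  p = 3/5.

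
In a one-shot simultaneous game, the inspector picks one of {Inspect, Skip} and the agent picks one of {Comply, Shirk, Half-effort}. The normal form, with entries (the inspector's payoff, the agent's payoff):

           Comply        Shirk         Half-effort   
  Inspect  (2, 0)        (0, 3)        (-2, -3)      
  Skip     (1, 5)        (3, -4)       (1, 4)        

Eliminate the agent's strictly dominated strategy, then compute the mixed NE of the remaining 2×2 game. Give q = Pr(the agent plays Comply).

The agent's strategy Half-effort is strictly dominated by Comply: 0 > -3 and 5 > 4. Eliminate Half-effort.
The inspector's indifference between Inspect and Skip determines the agent's mixing probability q:
  the inspector's expected payoff from Inspect: q·2 + (1−q)·0 = 2q
  the inspector's expected payoff from Skip: q·1 + (1−q)·3 = -2q + 3
  2q = -2q + 3  ⇒  4q = 3  ⇒  q = 3/4.

q = 3/4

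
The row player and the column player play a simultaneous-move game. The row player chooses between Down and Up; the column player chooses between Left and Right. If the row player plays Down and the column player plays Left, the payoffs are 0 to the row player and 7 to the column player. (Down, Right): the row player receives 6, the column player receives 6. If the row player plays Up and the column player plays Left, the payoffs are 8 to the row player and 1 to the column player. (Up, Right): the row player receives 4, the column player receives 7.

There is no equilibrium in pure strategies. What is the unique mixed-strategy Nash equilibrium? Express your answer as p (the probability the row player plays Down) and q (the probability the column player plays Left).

The column player's indifference between Left and Right determines the row player's mixing probability p:
  the column player's payoff to Left: p·7 + (1−p)·1 = 6p + 1
  the column player's payoff to Right: p·6 + (1−p)·7 = -p + 7
  6p + 1 = -p + 7  ⇒  7p = 6  ⇒  p = 6/7.
The column player's mix must leave the row player indifferent between Down and Up.
  the row player's expected payoff from Down: q·0 + (1−q)·6 = -6q + 6
  the row player's expected payoff from Up: q·8 + (1−q)·4 = 4q + 4
  -6q + 6 = 4q + 4  ⇒  -10q = -2  ⇒  q = 1/5.

p = 6/7, q = 1/5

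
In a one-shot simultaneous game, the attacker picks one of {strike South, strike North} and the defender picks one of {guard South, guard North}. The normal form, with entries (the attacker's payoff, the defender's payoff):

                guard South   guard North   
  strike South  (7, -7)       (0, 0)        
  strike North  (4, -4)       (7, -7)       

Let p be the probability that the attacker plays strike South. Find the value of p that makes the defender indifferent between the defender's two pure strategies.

In a mixed equilibrium the defender is indifferent between guard South and guard North; this condition fixes p.
  the defender's expected payoff from guard South: p·(-7) + (1−p)·(-4) = -3p - 4
  the defender's expected payoff from guard North: p·0 + (1−p)·(-7) = 7p - 7
  -3p - 4 = 7p - 7  ⇒  -10p = -3  ⇒  p = 3/10.

p = 3/10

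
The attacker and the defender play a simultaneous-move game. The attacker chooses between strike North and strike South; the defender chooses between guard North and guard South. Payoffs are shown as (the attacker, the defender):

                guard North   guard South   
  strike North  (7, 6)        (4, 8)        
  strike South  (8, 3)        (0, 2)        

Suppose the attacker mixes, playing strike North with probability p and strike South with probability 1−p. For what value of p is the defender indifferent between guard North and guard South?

For the defender to be willing to mix, the defender must be indifferent between guard North and guard South, which pins down the attacker's mix.
  the defender's payoff from guard North: p·6 + (1−p)·3 = 3p + 3
  the defender's payoff from guard South: p·8 + (1−p)·2 = 6p + 2
  3p + 3 = 6p + 2  ⇒  -3p = -1  ⇒  p = 1/3.

p = 1/3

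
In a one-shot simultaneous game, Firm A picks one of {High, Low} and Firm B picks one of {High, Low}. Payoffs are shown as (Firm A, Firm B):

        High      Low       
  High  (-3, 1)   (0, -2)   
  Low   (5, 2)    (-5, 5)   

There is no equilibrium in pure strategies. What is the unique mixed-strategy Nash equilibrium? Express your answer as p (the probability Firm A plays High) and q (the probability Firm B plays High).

p = 1/2, q = 5/13

Set Firm B's expected payoff from High equal to that from Low:
  Firm B's expected payoff from High: p·1 + (1−p)·2 = -p + 2
  Firm B's expected payoff from Low: p·(-2) + (1−p)·5 = -7p + 5
  -p + 2 = -7p + 5  ⇒  6p = 3  ⇒  p = 1/2.
Firm B's mix must leave Firm A indifferent between High and Low.
  Firm A's payoff to High: q·(-3) + (1−q)·0 = -3q
  Firm A's payoff to Low: q·5 + (1−q)·(-5) = 10q - 5
  -3q = 10q - 5  ⇒  -13q = -5  ⇒  q = 5/13.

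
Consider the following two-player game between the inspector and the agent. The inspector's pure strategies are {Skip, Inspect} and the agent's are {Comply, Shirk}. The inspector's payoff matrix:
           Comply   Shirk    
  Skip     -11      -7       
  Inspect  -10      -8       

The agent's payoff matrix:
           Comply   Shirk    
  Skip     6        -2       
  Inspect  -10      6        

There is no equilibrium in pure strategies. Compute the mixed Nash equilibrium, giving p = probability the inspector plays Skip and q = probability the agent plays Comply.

p = 2/3, q = 1/2

Set the agent's expected payoff from Comply equal to that from Shirk:
  the agent's payoff from Comply: p·6 + (1−p)·(-10) = 16p - 10
  the agent's payoff from Shirk: p·(-2) + (1−p)·6 = -8p + 6
  16p - 10 = -8p + 6  ⇒  24p = 16  ⇒  p = 2/3.
For the inspector to be willing to mix, the inspector must be indifferent between Skip and Inspect, which pins down the agent's mix.
  the inspector's payoff to Skip: q·(-11) + (1−q)·(-7) = -4q - 7
  the inspector's payoff to Inspect: q·(-10) + (1−q)·(-8) = -2q - 8
  -4q - 7 = -2q - 8  ⇒  -2q = -1  ⇒  q = 1/2.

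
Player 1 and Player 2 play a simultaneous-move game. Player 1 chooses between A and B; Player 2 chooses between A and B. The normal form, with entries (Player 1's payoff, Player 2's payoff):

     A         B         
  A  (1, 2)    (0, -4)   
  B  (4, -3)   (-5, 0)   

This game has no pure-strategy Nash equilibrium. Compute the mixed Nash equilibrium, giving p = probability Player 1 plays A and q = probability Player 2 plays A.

p = 1/3, q = 5/8

Player 2's indifference between A and B determines Player 1's mixing probability p:
  Player 2's payoff to A: p·2 + (1−p)·(-3) = 5p - 3
  Player 2's payoff to B: p·(-4) + (1−p)·0 = -4p
  5p - 3 = -4p  ⇒  9p = 3  ⇒  p = 1/3.
Player 1's indifference between A and B determines Player 2's mixing probability q:
  Player 1's payoff to A: q·1 + (1−q)·0 = q
  Player 1's payoff to B: q·4 + (1−q)·(-5) = 9q - 5
  q = 9q - 5  ⇒  -8q = -5  ⇒  q = 5/8.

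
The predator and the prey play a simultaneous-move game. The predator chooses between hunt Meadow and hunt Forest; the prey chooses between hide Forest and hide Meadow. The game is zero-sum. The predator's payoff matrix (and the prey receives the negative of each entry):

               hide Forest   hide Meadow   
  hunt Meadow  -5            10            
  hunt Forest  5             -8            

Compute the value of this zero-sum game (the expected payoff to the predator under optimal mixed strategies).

v = 5/14

For the predator to be willing to mix, the predator must be indifferent between hunt Meadow and hunt Forest, which pins down the prey's mix.
  the predator's payoff to hunt Meadow: q·(-5) + (1−q)·10 = -15q + 10
  the predator's payoff to hunt Forest: q·5 + (1−q)·(-8) = 13q - 8
  -15q + 10 = 13q - 8  ⇒  -28q = -18  ⇒  q = 9/14.
The value is the predator's expected payoff against this mix (using hunt Meadow): (9/14)·(-5) + (5/14)·10 = 5/14.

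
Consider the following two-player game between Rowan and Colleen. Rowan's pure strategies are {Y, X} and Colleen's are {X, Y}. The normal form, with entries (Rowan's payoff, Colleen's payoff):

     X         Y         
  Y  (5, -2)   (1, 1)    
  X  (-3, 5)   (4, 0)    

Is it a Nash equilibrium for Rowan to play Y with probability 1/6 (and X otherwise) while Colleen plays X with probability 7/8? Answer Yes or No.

No

Given Rowan's mix p = 1/6, Colleen's payoff from X is 23/6 but from Y is 1/6. Colleen strictly prefers X, so Colleen would not mix.
So the proposed profile is not a Nash equilibrium.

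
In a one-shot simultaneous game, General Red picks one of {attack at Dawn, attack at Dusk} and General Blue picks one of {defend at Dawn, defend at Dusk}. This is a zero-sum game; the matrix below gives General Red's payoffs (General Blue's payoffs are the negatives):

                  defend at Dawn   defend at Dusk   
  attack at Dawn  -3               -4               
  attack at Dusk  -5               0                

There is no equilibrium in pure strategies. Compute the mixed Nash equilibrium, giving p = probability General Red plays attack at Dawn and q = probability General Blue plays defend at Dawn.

In a mixed equilibrium General Blue is indifferent between defend at Dawn and defend at Dusk; this condition fixes p.
  General Blue's payoff to defend at Dawn: p·3 + (1−p)·5 = -2p + 5
  General Blue's payoff to defend at Dusk: p·4 + (1−p)·0 = 4p
  -2p + 5 = 4p  ⇒  -6p = -5  ⇒  p = 5/6.
In a mixed equilibrium General Red is indifferent between attack at Dawn and attack at Dusk; this condition fixes q.
  General Red's payoff to attack at Dawn: q·(-3) + (1−q)·(-4) = q - 4
  General Red's payoff to attack at Dusk: q·(-5) + (1−q)·0 = -5q
  q - 4 = -5q  ⇒  6q = 4  ⇒  q = 2/3.

p = 5/6, q = 2/3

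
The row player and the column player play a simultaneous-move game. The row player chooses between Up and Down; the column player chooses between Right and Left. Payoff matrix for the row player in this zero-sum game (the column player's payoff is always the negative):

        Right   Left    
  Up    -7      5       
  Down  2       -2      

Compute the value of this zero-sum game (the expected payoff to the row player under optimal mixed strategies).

v = -1/4

The row player's indifference between Up and Down determines the column player's mixing probability q:
  the row player's payoff from Up: q·(-7) + (1−q)·5 = -12q + 5
  the row player's payoff from Down: q·2 + (1−q)·(-2) = 4q - 2
  -12q + 5 = 4q - 2  ⇒  -16q = -7  ⇒  q = 7/16.
The value is the row player's expected payoff against this mix (using Up): (7/16)·(-7) + (9/16)·5 = -1/4.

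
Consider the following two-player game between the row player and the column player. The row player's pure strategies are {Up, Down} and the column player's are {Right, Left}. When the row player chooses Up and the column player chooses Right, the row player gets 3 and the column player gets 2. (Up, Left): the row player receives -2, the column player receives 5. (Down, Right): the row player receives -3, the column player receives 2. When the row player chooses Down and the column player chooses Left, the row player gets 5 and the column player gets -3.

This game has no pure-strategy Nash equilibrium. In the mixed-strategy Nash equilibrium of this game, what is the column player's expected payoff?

2

Set the column player's expected payoff from Right equal to that from Left:
  the column player's payoff from Right: p·2 + (1−p)·2 = 2
  the column player's payoff from Left: p·5 + (1−p)·(-3) = 8p - 3
  2 = 8p - 3  ⇒  -8p = -5  ⇒  p = 5/8.
At equilibrium the column player is indifferent across columns, so the column player's payoff equals the payoff from Right: (5/8)·2 + (3/8)·2 = 2.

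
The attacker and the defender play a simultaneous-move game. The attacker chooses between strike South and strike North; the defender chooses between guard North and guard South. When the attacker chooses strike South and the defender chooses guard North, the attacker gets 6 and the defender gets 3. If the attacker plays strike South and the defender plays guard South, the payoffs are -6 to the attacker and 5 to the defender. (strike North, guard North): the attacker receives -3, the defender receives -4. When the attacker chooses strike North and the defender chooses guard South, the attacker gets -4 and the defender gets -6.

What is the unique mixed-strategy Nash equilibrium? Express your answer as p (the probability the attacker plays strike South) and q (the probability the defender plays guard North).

The attacker's mix must leave the defender indifferent between guard North and guard South.
  the defender's payoff from guard North: p·3 + (1−p)·(-4) = 7p - 4
  the defender's payoff from guard South: p·5 + (1−p)·(-6) = 11p - 6
  7p - 4 = 11p - 6  ⇒  -4p = -2  ⇒  p = 1/2.
The attacker's indifference between strike South and strike North determines the defender's mixing probability q:
  the attacker's payoff to strike South: q·6 + (1−q)·(-6) = 12q - 6
  the attacker's payoff to strike North: q·(-3) + (1−q)·(-4) = q - 4
  12q - 6 = q - 4  ⇒  11q = 2  ⇒  q = 2/11.

p = 1/2, q = 2/11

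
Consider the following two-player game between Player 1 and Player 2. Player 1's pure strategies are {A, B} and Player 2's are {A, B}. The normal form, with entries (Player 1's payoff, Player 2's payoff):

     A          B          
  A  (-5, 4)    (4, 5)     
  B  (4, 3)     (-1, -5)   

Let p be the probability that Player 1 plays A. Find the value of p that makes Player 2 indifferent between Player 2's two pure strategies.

p = 8/9

Set Player 2's expected payoff from A equal to that from B:
  Player 2's payoff from A: p·4 + (1−p)·3 = p + 3
  Player 2's payoff from B: p·5 + (1−p)·(-5) = 10p - 5
  p + 3 = 10p - 5  ⇒  -9p = -8  ⇒  p = 8/9.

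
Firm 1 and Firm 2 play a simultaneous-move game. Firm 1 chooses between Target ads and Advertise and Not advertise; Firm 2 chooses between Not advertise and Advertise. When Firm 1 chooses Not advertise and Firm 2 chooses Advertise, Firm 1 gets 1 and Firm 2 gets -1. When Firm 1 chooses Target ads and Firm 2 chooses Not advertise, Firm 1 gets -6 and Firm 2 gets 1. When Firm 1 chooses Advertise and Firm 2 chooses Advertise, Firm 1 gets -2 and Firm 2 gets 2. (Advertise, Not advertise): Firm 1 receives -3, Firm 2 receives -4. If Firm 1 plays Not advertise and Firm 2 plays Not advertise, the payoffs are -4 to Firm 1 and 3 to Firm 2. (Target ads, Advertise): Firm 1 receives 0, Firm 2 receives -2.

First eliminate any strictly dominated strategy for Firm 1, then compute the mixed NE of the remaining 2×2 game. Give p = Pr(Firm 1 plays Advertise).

p = 2/5

Firm 1's strategy Target ads is strictly dominated by Not advertise: -4 > -6 and 1 > 0. Eliminate Target ads.
For Firm 2 to be willing to mix, Firm 2 must be indifferent between Not advertise and Advertise, which pins down Firm 1's mix.
  Firm 2's payoff from Not advertise: p·(-4) + (1−p)·3 = -7p + 3
  Firm 2's payoff from Advertise: p·2 + (1−p)·(-1) = 3p - 1
  -7p + 3 = 3p - 1  ⇒  -10p = -4  ⇒  p = 2/5.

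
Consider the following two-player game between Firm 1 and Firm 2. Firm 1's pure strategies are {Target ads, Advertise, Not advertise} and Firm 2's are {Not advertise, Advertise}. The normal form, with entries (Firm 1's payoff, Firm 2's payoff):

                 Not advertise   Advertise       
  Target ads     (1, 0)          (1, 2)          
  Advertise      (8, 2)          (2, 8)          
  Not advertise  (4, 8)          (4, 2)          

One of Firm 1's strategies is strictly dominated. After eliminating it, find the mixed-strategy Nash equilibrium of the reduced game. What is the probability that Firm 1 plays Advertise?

p = 1/2

Firm 1's strategy Target ads is strictly dominated by Not advertise: 4 > 1 and 4 > 1. Eliminate Target ads.
In a mixed equilibrium Firm 2 is indifferent between Not advertise and Advertise; this condition fixes p.
  Firm 2's payoff from Not advertise: p·2 + (1−p)·8 = -6p + 8
  Firm 2's payoff from Advertise: p·8 + (1−p)·2 = 6p + 2
  -6p + 8 = 6p + 2  ⇒  -12p = -6  ⇒  p = 1/2.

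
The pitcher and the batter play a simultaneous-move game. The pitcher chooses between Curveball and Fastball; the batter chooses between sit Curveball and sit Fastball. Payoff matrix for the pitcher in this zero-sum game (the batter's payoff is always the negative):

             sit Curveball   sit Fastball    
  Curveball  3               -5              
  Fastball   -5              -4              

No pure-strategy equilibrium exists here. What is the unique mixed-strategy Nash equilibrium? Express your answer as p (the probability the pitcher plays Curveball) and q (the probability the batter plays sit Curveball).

p = 1/9, q = 1/9

The pitcher's mix must leave the batter indifferent between sit Curveball and sit Fastball.
  the batter's payoff from sit Curveball: p·(-3) + (1−p)·5 = -8p + 5
  the batter's payoff from sit Fastball: p·5 + (1−p)·4 = p + 4
  -8p + 5 = p + 4  ⇒  -9p = -1  ⇒  p = 1/9.
The pitcher's indifference between Curveball and Fastball determines the batter's mixing probability q:
  the pitcher's payoff to Curveball: q·3 + (1−q)·(-5) = 8q - 5
  the pitcher's payoff to Fastball: q·(-5) + (1−q)·(-4) = -q - 4
  8q - 5 = -q - 4  ⇒  9q = 1  ⇒  q = 1/9.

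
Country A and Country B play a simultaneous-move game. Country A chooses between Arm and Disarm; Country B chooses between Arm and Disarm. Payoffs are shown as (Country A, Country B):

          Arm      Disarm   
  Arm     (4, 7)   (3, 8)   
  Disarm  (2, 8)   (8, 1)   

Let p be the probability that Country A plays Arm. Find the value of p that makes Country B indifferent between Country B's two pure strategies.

For Country B to be willing to mix, Country B must be indifferent between Arm and Disarm, which pins down Country A's mix.
  Country B's payoff from Arm: p·7 + (1−p)·8 = -p + 8
  Country B's payoff from Disarm: p·8 + (1−p)·1 = 7p + 1
  -p + 8 = 7p + 1  ⇒  -8p = -7  ⇒  p = 7/8.

p = 7/8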